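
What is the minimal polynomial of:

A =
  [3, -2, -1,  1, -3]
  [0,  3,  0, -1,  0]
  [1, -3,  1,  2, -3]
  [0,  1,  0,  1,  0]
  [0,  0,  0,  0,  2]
x^2 - 4*x + 4

The characteristic polynomial is χ_A(x) = (x - 2)^5, so the eigenvalues are known. The minimal polynomial is
  m_A(x) = Π_λ (x − λ)^{k_λ}
where k_λ is the size of the *largest* Jordan block for λ (equivalently, the smallest k with (A − λI)^k v = 0 for every generalised eigenvector v of λ).

  λ = 2: largest Jordan block has size 2, contributing (x − 2)^2

So m_A(x) = (x - 2)^2 = x^2 - 4*x + 4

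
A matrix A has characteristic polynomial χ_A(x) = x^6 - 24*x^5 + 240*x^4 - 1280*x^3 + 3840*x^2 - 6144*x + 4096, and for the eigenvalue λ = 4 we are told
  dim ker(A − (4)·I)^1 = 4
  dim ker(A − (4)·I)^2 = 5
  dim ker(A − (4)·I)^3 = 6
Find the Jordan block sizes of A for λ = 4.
Block sizes for λ = 4: [3, 1, 1, 1]

From the dimensions of kernels of powers, the number of Jordan blocks of size at least j is d_j − d_{j−1} where d_j = dim ker(N^j) (with d_0 = 0). Computing the differences gives [4, 1, 1].
The number of blocks of size exactly k is (#blocks of size ≥ k) − (#blocks of size ≥ k + 1), so the partition is: 3 block(s) of size 1, 1 block(s) of size 3.
In nonincreasing order the block sizes are [3, 1, 1, 1].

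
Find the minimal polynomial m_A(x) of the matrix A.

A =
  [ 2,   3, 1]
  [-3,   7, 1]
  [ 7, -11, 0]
x^3 - 9*x^2 + 27*x - 27

The characteristic polynomial is χ_A(x) = (x - 3)^3, so the eigenvalues are known. The minimal polynomial is
  m_A(x) = Π_λ (x − λ)^{k_λ}
where k_λ is the size of the *largest* Jordan block for λ (equivalently, the smallest k with (A − λI)^k v = 0 for every generalised eigenvector v of λ).

  λ = 3: largest Jordan block has size 3, contributing (x − 3)^3

So m_A(x) = (x - 3)^3 = x^3 - 9*x^2 + 27*x - 27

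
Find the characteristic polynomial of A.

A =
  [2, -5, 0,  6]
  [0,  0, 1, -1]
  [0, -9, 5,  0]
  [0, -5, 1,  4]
x^4 - 11*x^3 + 42*x^2 - 68*x + 40

Expanding det(x·I − A) (e.g. by cofactor expansion or by noting that A is similar to its Jordan form J, which has the same characteristic polynomial as A) gives
  χ_A(x) = x^4 - 11*x^3 + 42*x^2 - 68*x + 40
which factors as (x - 5)*(x - 2)^3. The eigenvalues (with algebraic multiplicities) are λ = 2 with multiplicity 3, λ = 5 with multiplicity 1.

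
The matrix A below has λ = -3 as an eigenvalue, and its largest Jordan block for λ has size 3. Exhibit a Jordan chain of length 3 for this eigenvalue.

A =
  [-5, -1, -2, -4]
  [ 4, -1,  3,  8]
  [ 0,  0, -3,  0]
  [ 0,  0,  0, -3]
A Jordan chain for λ = -3 of length 3:
v_1 = (1, -2, 0, 0)ᵀ
v_2 = (-2, 3, 0, 0)ᵀ
v_3 = (0, 0, 1, 0)ᵀ

Let N = A − (-3)·I. We want v_3 with N^3 v_3 = 0 but N^2 v_3 ≠ 0; then v_{j-1} := N · v_j for j = 3, …, 2.

Pick v_3 = (0, 0, 1, 0)ᵀ.
Then v_2 = N · v_3 = (-2, 3, 0, 0)ᵀ.
Then v_1 = N · v_2 = (1, -2, 0, 0)ᵀ.

Sanity check: (A − (-3)·I) v_1 = (0, 0, 0, 0)ᵀ = 0. ✓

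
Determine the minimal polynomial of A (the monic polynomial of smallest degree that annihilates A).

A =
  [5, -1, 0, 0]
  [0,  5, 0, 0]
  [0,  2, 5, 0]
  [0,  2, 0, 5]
x^2 - 10*x + 25

The characteristic polynomial is χ_A(x) = (x - 5)^4, so the eigenvalues are known. The minimal polynomial is
  m_A(x) = Π_λ (x − λ)^{k_λ}
where k_λ is the size of the *largest* Jordan block for λ (equivalently, the smallest k with (A − λI)^k v = 0 for every generalised eigenvector v of λ).

  λ = 5: largest Jordan block has size 2, contributing (x − 5)^2

So m_A(x) = (x - 5)^2 = x^2 - 10*x + 25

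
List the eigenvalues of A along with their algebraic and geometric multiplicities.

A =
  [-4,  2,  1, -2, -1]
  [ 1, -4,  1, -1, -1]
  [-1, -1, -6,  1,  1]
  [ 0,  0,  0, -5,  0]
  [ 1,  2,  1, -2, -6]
λ = -5: alg = 5, geom = 3

Step 1 — factor the characteristic polynomial to read off the algebraic multiplicities:
  χ_A(x) = (x + 5)^5

Step 2 — compute geometric multiplicities via the rank-nullity identity g(λ) = n − rank(A − λI):
  rank(A − (-5)·I) = 2, so dim ker(A − (-5)·I) = n − 2 = 3

Summary:
  λ = -5: algebraic multiplicity = 5, geometric multiplicity = 3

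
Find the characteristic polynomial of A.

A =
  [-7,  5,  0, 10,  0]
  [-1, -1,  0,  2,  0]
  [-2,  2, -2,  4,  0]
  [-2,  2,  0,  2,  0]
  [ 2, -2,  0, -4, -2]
x^5 + 10*x^4 + 40*x^3 + 80*x^2 + 80*x + 32

Expanding det(x·I − A) (e.g. by cofactor expansion or by noting that A is similar to its Jordan form J, which has the same characteristic polynomial as A) gives
  χ_A(x) = x^5 + 10*x^4 + 40*x^3 + 80*x^2 + 80*x + 32
which factors as (x + 2)^5. The eigenvalues (with algebraic multiplicities) are λ = -2 with multiplicity 5.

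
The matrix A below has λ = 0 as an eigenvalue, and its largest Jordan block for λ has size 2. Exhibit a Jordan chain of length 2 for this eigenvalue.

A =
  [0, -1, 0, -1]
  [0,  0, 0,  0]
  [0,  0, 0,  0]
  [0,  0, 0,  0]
A Jordan chain for λ = 0 of length 2:
v_1 = (-1, 0, 0, 0)ᵀ
v_2 = (0, 1, 0, 0)ᵀ

Let N = A − (0)·I. We want v_2 with N^2 v_2 = 0 but N^1 v_2 ≠ 0; then v_{j-1} := N · v_j for j = 2, …, 2.

Pick v_2 = (0, 1, 0, 0)ᵀ.
Then v_1 = N · v_2 = (-1, 0, 0, 0)ᵀ.

Sanity check: (A − (0)·I) v_1 = (0, 0, 0, 0)ᵀ = 0. ✓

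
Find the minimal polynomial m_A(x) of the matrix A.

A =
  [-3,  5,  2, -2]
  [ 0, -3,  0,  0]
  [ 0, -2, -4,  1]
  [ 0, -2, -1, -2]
x^2 + 6*x + 9

The characteristic polynomial is χ_A(x) = (x + 3)^4, so the eigenvalues are known. The minimal polynomial is
  m_A(x) = Π_λ (x − λ)^{k_λ}
where k_λ is the size of the *largest* Jordan block for λ (equivalently, the smallest k with (A − λI)^k v = 0 for every generalised eigenvector v of λ).

  λ = -3: largest Jordan block has size 2, contributing (x + 3)^2

So m_A(x) = (x + 3)^2 = x^2 + 6*x + 9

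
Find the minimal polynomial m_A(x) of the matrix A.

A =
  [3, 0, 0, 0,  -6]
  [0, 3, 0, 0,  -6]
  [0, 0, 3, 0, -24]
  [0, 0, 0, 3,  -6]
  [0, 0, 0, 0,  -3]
x^2 - 9

The characteristic polynomial is χ_A(x) = (x - 3)^4*(x + 3), so the eigenvalues are known. The minimal polynomial is
  m_A(x) = Π_λ (x − λ)^{k_λ}
where k_λ is the size of the *largest* Jordan block for λ (equivalently, the smallest k with (A − λI)^k v = 0 for every generalised eigenvector v of λ).

  λ = -3: largest Jordan block has size 1, contributing (x + 3)
  λ = 3: largest Jordan block has size 1, contributing (x − 3)

So m_A(x) = (x - 3)*(x + 3) = x^2 - 9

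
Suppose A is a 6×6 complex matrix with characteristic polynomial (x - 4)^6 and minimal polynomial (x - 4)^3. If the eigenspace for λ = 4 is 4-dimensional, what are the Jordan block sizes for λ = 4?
Block sizes for λ = 4: [3, 1, 1, 1]

Step 1 — from the characteristic polynomial, algebraic multiplicity of λ = 4 is 6. From dim ker(A − (4)·I) = 4, there are exactly 4 Jordan blocks for λ = 4.
Step 2 — from the minimal polynomial, the factor (x − 4)^3 tells us the largest block for λ = 4 has size 3.
Step 3 — with total size 6, 4 blocks, and largest block 3, the block sizes (in nonincreasing order) are [3, 1, 1, 1].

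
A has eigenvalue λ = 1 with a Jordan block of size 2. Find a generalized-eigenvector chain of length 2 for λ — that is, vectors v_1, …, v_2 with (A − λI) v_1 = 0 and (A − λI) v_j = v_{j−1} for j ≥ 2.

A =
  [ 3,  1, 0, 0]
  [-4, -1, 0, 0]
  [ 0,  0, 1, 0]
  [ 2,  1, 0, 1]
A Jordan chain for λ = 1 of length 2:
v_1 = (2, -4, 0, 2)ᵀ
v_2 = (1, 0, 0, 0)ᵀ

Let N = A − (1)·I. We want v_2 with N^2 v_2 = 0 but N^1 v_2 ≠ 0; then v_{j-1} := N · v_j for j = 2, …, 2.

Pick v_2 = (1, 0, 0, 0)ᵀ.
Then v_1 = N · v_2 = (2, -4, 0, 2)ᵀ.

Sanity check: (A − (1)·I) v_1 = (0, 0, 0, 0)ᵀ = 0. ✓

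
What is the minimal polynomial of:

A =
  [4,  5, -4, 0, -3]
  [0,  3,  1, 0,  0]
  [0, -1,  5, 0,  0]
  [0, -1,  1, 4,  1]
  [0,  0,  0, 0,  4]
x^3 - 12*x^2 + 48*x - 64

The characteristic polynomial is χ_A(x) = (x - 4)^5, so the eigenvalues are known. The minimal polynomial is
  m_A(x) = Π_λ (x − λ)^{k_λ}
where k_λ is the size of the *largest* Jordan block for λ (equivalently, the smallest k with (A − λI)^k v = 0 for every generalised eigenvector v of λ).

  λ = 4: largest Jordan block has size 3, contributing (x − 4)^3

So m_A(x) = (x - 4)^3 = x^3 - 12*x^2 + 48*x - 64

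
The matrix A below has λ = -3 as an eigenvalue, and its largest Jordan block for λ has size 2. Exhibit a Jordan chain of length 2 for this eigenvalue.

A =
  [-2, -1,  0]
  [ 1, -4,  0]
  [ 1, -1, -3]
A Jordan chain for λ = -3 of length 2:
v_1 = (1, 1, 1)ᵀ
v_2 = (1, 0, 0)ᵀ

Let N = A − (-3)·I. We want v_2 with N^2 v_2 = 0 but N^1 v_2 ≠ 0; then v_{j-1} := N · v_j for j = 2, …, 2.

Pick v_2 = (1, 0, 0)ᵀ.
Then v_1 = N · v_2 = (1, 1, 1)ᵀ.

Sanity check: (A − (-3)·I) v_1 = (0, 0, 0)ᵀ = 0. ✓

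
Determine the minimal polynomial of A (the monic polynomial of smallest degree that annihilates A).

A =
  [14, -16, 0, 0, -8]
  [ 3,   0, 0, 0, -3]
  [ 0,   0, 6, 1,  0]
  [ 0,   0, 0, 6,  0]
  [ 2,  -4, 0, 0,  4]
x^2 - 12*x + 36

The characteristic polynomial is χ_A(x) = (x - 6)^5, so the eigenvalues are known. The minimal polynomial is
  m_A(x) = Π_λ (x − λ)^{k_λ}
where k_λ is the size of the *largest* Jordan block for λ (equivalently, the smallest k with (A − λI)^k v = 0 for every generalised eigenvector v of λ).

  λ = 6: largest Jordan block has size 2, contributing (x − 6)^2

So m_A(x) = (x - 6)^2 = x^2 - 12*x + 36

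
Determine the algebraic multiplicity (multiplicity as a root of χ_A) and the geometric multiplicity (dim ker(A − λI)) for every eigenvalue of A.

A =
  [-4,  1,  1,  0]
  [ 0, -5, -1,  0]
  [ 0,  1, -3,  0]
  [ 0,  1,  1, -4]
λ = -4: alg = 4, geom = 3

Step 1 — factor the characteristic polynomial to read off the algebraic multiplicities:
  χ_A(x) = (x + 4)^4

Step 2 — compute geometric multiplicities via the rank-nullity identity g(λ) = n − rank(A − λI):
  rank(A − (-4)·I) = 1, so dim ker(A − (-4)·I) = n − 1 = 3

Summary:
  λ = -4: algebraic multiplicity = 4, geometric multiplicity = 3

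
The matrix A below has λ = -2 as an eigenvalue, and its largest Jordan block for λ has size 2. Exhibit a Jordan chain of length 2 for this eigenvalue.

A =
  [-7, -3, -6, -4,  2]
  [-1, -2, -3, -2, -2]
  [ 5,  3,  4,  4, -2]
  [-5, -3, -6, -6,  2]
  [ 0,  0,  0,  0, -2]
A Jordan chain for λ = -2 of length 2:
v_1 = (1, -1, -1, 1, 0)ᵀ
v_2 = (1, -2, 0, 0, 0)ᵀ

Let N = A − (-2)·I. We want v_2 with N^2 v_2 = 0 but N^1 v_2 ≠ 0; then v_{j-1} := N · v_j for j = 2, …, 2.

Pick v_2 = (1, -2, 0, 0, 0)ᵀ.
Then v_1 = N · v_2 = (1, -1, -1, 1, 0)ᵀ.

Sanity check: (A − (-2)·I) v_1 = (0, 0, 0, 0, 0)ᵀ = 0. ✓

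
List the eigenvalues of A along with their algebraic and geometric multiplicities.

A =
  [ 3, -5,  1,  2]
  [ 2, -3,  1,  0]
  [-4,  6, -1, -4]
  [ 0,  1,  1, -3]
λ = -1: alg = 4, geom = 2

Step 1 — factor the characteristic polynomial to read off the algebraic multiplicities:
  χ_A(x) = (x + 1)^4

Step 2 — compute geometric multiplicities via the rank-nullity identity g(λ) = n − rank(A − λI):
  rank(A − (-1)·I) = 2, so dim ker(A − (-1)·I) = n − 2 = 2

Summary:
  λ = -1: algebraic multiplicity = 4, geometric multiplicity = 2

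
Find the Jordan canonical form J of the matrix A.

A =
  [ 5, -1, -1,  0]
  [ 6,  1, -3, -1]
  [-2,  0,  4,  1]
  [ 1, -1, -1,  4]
J_2(3) ⊕ J_2(4)

The characteristic polynomial is
  det(x·I − A) = x^4 - 14*x^3 + 73*x^2 - 168*x + 144 = (x - 4)^2*(x - 3)^2

Eigenvalues and multiplicities (the geometric multiplicity of λ is n − rank(A − λI), which equals the number of Jordan blocks for λ):
  λ = 3: algebraic multiplicity = 2, geometric multiplicity = 1
  λ = 4: algebraic multiplicity = 2, geometric multiplicity = 1

Determining the block sizes for each eigenvalue:
  λ = 3: one block (gm = 1), so the single block has size am = 2 → block sizes [2]
  λ = 4: one block (gm = 1), so the single block has size am = 2 → block sizes [2]

Assembling the blocks gives a Jordan form
J =
  [3, 1, 0, 0]
  [0, 3, 0, 0]
  [0, 0, 4, 1]
  [0, 0, 0, 4]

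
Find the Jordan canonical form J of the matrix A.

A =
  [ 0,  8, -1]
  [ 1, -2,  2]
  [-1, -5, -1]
J_3(-1)

The characteristic polynomial is
  det(x·I − A) = x^3 + 3*x^2 + 3*x + 1 = (x + 1)^3

Eigenvalues and multiplicities (the geometric multiplicity of λ is n − rank(A − λI), which equals the number of Jordan blocks for λ):
  λ = -1: algebraic multiplicity = 3, geometric multiplicity = 1

Determining the block sizes for each eigenvalue:
  λ = -1: one block (gm = 1), so the single block has size am = 3 → block sizes [3]

Assembling the blocks gives a Jordan form
J =
  [-1,  1,  0]
  [ 0, -1,  1]
  [ 0,  0, -1]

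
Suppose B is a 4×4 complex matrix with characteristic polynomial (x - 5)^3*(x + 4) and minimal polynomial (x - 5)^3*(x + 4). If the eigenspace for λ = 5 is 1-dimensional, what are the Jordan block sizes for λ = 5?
Block sizes for λ = 5: [3]

Step 1 — from the characteristic polynomial, algebraic multiplicity of λ = 5 is 3. From dim ker(B − (5)·I) = 1, there are exactly 1 Jordan blocks for λ = 5.
Step 2 — from the minimal polynomial, the factor (x − 5)^3 tells us the largest block for λ = 5 has size 3.
Step 3 — with total size 3, 1 blocks, and largest block 3, the block sizes (in nonincreasing order) are [3].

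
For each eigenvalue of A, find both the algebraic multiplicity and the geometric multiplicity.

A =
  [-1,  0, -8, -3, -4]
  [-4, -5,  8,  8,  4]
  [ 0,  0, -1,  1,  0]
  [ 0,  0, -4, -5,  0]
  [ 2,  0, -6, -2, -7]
λ = -5: alg = 2, geom = 2; λ = -3: alg = 3, geom = 2

Step 1 — factor the characteristic polynomial to read off the algebraic multiplicities:
  χ_A(x) = (x + 3)^3*(x + 5)^2

Step 2 — compute geometric multiplicities via the rank-nullity identity g(λ) = n − rank(A − λI):
  rank(A − (-5)·I) = 3, so dim ker(A − (-5)·I) = n − 3 = 2
  rank(A − (-3)·I) = 3, so dim ker(A − (-3)·I) = n − 3 = 2

Summary:
  λ = -5: algebraic multiplicity = 2, geometric multiplicity = 2
  λ = -3: algebraic multiplicity = 3, geometric multiplicity = 2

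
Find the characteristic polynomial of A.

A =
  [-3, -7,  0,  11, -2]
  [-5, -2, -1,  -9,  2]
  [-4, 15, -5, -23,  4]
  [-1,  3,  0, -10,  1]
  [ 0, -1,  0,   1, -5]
x^5 + 25*x^4 + 250*x^3 + 1250*x^2 + 3125*x + 3125

Expanding det(x·I − A) (e.g. by cofactor expansion or by noting that A is similar to its Jordan form J, which has the same characteristic polynomial as A) gives
  χ_A(x) = x^5 + 25*x^4 + 250*x^3 + 1250*x^2 + 3125*x + 3125
which factors as (x + 5)^5. The eigenvalues (with algebraic multiplicities) are λ = -5 with multiplicity 5.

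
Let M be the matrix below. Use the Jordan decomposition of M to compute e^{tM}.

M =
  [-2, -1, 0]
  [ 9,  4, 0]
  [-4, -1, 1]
e^{tM} =
  [-3*t*exp(t) + exp(t), -t*exp(t), 0]
  [9*t*exp(t), 3*t*exp(t) + exp(t), 0]
  [3*t^2*exp(t)/2 - 4*t*exp(t), t^2*exp(t)/2 - t*exp(t), exp(t)]

Strategy: write M = P · J · P⁻¹ where J is a Jordan canonical form, so e^{tM} = P · e^{tJ} · P⁻¹, and e^{tJ} can be computed block-by-block.

M has Jordan form
J =
  [1, 1, 0]
  [0, 1, 1]
  [0, 0, 1]
(up to reordering of blocks).

Per-block formulas:
  For a 3×3 Jordan block J_3(1): exp(t · J_3(1)) = e^(1t)·(I + t·N + (t^2/2)·N^2), where N is the 3×3 nilpotent shift.

After assembling e^{tJ} and conjugating by P, we get:

e^{tM} =
  [-3*t*exp(t) + exp(t), -t*exp(t), 0]
  [9*t*exp(t), 3*t*exp(t) + exp(t), 0]
  [3*t^2*exp(t)/2 - 4*t*exp(t), t^2*exp(t)/2 - t*exp(t), exp(t)]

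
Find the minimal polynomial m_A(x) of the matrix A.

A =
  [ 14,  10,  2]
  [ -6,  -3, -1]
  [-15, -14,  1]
x^3 - 12*x^2 + 45*x - 50

The characteristic polynomial is χ_A(x) = (x - 5)^2*(x - 2), so the eigenvalues are known. The minimal polynomial is
  m_A(x) = Π_λ (x − λ)^{k_λ}
where k_λ is the size of the *largest* Jordan block for λ (equivalently, the smallest k with (A − λI)^k v = 0 for every generalised eigenvector v of λ).

  λ = 2: largest Jordan block has size 1, contributing (x − 2)
  λ = 5: largest Jordan block has size 2, contributing (x − 5)^2

So m_A(x) = (x - 5)^2*(x - 2) = x^3 - 12*x^2 + 45*x - 50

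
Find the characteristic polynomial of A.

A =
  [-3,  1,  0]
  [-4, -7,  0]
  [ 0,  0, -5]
x^3 + 15*x^2 + 75*x + 125

Expanding det(x·I − A) (e.g. by cofactor expansion or by noting that A is similar to its Jordan form J, which has the same characteristic polynomial as A) gives
  χ_A(x) = x^3 + 15*x^2 + 75*x + 125
which factors as (x + 5)^3. The eigenvalues (with algebraic multiplicities) are λ = -5 with multiplicity 3.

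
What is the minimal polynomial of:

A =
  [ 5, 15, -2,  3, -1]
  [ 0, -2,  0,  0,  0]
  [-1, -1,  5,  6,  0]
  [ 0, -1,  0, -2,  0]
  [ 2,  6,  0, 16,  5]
x^5 - 11*x^4 + 19*x^3 + 115*x^2 - 200*x - 500

The characteristic polynomial is χ_A(x) = (x - 5)^3*(x + 2)^2, so the eigenvalues are known. The minimal polynomial is
  m_A(x) = Π_λ (x − λ)^{k_λ}
where k_λ is the size of the *largest* Jordan block for λ (equivalently, the smallest k with (A − λI)^k v = 0 for every generalised eigenvector v of λ).

  λ = -2: largest Jordan block has size 2, contributing (x + 2)^2
  λ = 5: largest Jordan block has size 3, contributing (x − 5)^3

So m_A(x) = (x - 5)^3*(x + 2)^2 = x^5 - 11*x^4 + 19*x^3 + 115*x^2 - 200*x - 500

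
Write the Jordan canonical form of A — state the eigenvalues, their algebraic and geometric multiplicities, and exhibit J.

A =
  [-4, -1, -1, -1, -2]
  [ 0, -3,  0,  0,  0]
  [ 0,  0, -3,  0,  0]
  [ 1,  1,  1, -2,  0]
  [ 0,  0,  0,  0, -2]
J_2(-3) ⊕ J_1(-3) ⊕ J_1(-3) ⊕ J_1(-2)

The characteristic polynomial is
  det(x·I − A) = x^5 + 14*x^4 + 78*x^3 + 216*x^2 + 297*x + 162 = (x + 2)*(x + 3)^4

Eigenvalues and multiplicities (the geometric multiplicity of λ is n − rank(A − λI), which equals the number of Jordan blocks for λ):
  λ = -3: algebraic multiplicity = 4, geometric multiplicity = 3
  λ = -2: algebraic multiplicity = 1, geometric multiplicity = 1

Determining the block sizes for each eigenvalue:
  λ = -3: 3 blocks summing to 4 forces exactly one block of size 2 and the rest size 1 → block sizes [2, 1, 1]
  λ = -2: one block (gm = 1), so the single block has size am = 1 → block sizes [1]

Assembling the blocks gives a Jordan form
J =
  [-3,  1,  0,  0,  0]
  [ 0, -3,  0,  0,  0]
  [ 0,  0, -3,  0,  0]
  [ 0,  0,  0, -3,  0]
  [ 0,  0,  0,  0, -2]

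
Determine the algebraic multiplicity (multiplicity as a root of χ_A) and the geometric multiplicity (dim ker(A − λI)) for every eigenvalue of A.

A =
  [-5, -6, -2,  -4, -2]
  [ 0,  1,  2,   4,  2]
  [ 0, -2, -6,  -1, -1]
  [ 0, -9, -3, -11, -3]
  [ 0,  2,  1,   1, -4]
λ = -5: alg = 5, geom = 3

Step 1 — factor the characteristic polynomial to read off the algebraic multiplicities:
  χ_A(x) = (x + 5)^5

Step 2 — compute geometric multiplicities via the rank-nullity identity g(λ) = n − rank(A − λI):
  rank(A − (-5)·I) = 2, so dim ker(A − (-5)·I) = n − 2 = 3

Summary:
  λ = -5: algebraic multiplicity = 5, geometric multiplicity = 3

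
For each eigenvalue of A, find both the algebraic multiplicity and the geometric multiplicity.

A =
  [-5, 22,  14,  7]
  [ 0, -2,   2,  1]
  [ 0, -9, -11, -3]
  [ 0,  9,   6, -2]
λ = -5: alg = 4, geom = 2

Step 1 — factor the characteristic polynomial to read off the algebraic multiplicities:
  χ_A(x) = (x + 5)^4

Step 2 — compute geometric multiplicities via the rank-nullity identity g(λ) = n − rank(A − λI):
  rank(A − (-5)·I) = 2, so dim ker(A − (-5)·I) = n − 2 = 2

Summary:
  λ = -5: algebraic multiplicity = 4, geometric multiplicity = 2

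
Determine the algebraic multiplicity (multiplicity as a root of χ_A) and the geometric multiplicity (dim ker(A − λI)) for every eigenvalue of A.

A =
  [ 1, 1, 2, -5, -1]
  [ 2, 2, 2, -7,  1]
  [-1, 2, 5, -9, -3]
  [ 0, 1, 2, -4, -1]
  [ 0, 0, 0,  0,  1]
λ = 1: alg = 5, geom = 3

Step 1 — factor the characteristic polynomial to read off the algebraic multiplicities:
  χ_A(x) = (x - 1)^5

Step 2 — compute geometric multiplicities via the rank-nullity identity g(λ) = n − rank(A − λI):
  rank(A − (1)·I) = 2, so dim ker(A − (1)·I) = n − 2 = 3

Summary:
  λ = 1: algebraic multiplicity = 5, geometric multiplicity = 3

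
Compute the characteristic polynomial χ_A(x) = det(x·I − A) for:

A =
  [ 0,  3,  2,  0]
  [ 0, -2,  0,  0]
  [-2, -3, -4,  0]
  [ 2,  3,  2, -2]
x^4 + 8*x^3 + 24*x^2 + 32*x + 16

Expanding det(x·I − A) (e.g. by cofactor expansion or by noting that A is similar to its Jordan form J, which has the same characteristic polynomial as A) gives
  χ_A(x) = x^4 + 8*x^3 + 24*x^2 + 32*x + 16
which factors as (x + 2)^4. The eigenvalues (with algebraic multiplicities) are λ = -2 with multiplicity 4.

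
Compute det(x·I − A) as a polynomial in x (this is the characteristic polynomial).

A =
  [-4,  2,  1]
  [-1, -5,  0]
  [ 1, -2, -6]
x^3 + 15*x^2 + 75*x + 125

Expanding det(x·I − A) (e.g. by cofactor expansion or by noting that A is similar to its Jordan form J, which has the same characteristic polynomial as A) gives
  χ_A(x) = x^3 + 15*x^2 + 75*x + 125
which factors as (x + 5)^3. The eigenvalues (with algebraic multiplicities) are λ = -5 with multiplicity 3.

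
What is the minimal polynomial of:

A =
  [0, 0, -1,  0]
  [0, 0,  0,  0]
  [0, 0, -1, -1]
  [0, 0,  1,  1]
x^3

The characteristic polynomial is χ_A(x) = x^4, so the eigenvalues are known. The minimal polynomial is
  m_A(x) = Π_λ (x − λ)^{k_λ}
where k_λ is the size of the *largest* Jordan block for λ (equivalently, the smallest k with (A − λI)^k v = 0 for every generalised eigenvector v of λ).

  λ = 0: largest Jordan block has size 3, contributing (x − 0)^3

So m_A(x) = x^3 = x^3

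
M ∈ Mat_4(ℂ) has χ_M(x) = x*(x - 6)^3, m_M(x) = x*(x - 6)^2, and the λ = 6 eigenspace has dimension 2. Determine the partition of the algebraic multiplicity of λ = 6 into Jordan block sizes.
Block sizes for λ = 6: [2, 1]

Step 1 — from the characteristic polynomial, algebraic multiplicity of λ = 6 is 3. From dim ker(M − (6)·I) = 2, there are exactly 2 Jordan blocks for λ = 6.
Step 2 — from the minimal polynomial, the factor (x − 6)^2 tells us the largest block for λ = 6 has size 2.
Step 3 — with total size 3, 2 blocks, and largest block 2, the block sizes (in nonincreasing order) are [2, 1].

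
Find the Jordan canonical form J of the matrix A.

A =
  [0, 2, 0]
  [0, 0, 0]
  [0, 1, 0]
J_2(0) ⊕ J_1(0)

The characteristic polynomial is
  det(x·I − A) = x^3

Eigenvalues and multiplicities (the geometric multiplicity of λ is n − rank(A − λI), which equals the number of Jordan blocks for λ):
  λ = 0: algebraic multiplicity = 3, geometric multiplicity = 2

Determining the block sizes for each eigenvalue:
  λ = 0: 2 blocks summing to 3 forces exactly one block of size 2 and the rest size 1 → block sizes [2, 1]

Assembling the blocks gives a Jordan form
J =
  [0, 1, 0]
  [0, 0, 0]
  [0, 0, 0]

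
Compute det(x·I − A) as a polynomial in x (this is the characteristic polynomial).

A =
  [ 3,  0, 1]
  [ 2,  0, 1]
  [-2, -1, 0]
x^3 - 3*x^2 + 3*x - 1

Expanding det(x·I − A) (e.g. by cofactor expansion or by noting that A is similar to its Jordan form J, which has the same characteristic polynomial as A) gives
  χ_A(x) = x^3 - 3*x^2 + 3*x - 1
which factors as (x - 1)^3. The eigenvalues (with algebraic multiplicities) are λ = 1 with multiplicity 3.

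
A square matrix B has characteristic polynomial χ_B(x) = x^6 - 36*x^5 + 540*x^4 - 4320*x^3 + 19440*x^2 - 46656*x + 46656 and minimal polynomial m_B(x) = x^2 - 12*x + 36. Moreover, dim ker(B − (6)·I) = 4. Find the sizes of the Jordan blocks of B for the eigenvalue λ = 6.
Block sizes for λ = 6: [2, 2, 1, 1]

Step 1 — from the characteristic polynomial, algebraic multiplicity of λ = 6 is 6. From dim ker(B − (6)·I) = 4, there are exactly 4 Jordan blocks for λ = 6.
Step 2 — from the minimal polynomial, the factor (x − 6)^2 tells us the largest block for λ = 6 has size 2.
Step 3 — with total size 6, 4 blocks, and largest block 2, the block sizes (in nonincreasing order) are [2, 2, 1, 1].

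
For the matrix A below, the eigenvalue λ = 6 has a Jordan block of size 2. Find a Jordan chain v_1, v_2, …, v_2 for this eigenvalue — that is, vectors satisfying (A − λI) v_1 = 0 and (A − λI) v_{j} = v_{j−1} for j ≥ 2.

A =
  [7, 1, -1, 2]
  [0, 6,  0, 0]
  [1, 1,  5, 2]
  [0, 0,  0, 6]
A Jordan chain for λ = 6 of length 2:
v_1 = (1, 0, 1, 0)ᵀ
v_2 = (1, 0, 0, 0)ᵀ

Let N = A − (6)·I. We want v_2 with N^2 v_2 = 0 but N^1 v_2 ≠ 0; then v_{j-1} := N · v_j for j = 2, …, 2.

Pick v_2 = (1, 0, 0, 0)ᵀ.
Then v_1 = N · v_2 = (1, 0, 1, 0)ᵀ.

Sanity check: (A − (6)·I) v_1 = (0, 0, 0, 0)ᵀ = 0. ✓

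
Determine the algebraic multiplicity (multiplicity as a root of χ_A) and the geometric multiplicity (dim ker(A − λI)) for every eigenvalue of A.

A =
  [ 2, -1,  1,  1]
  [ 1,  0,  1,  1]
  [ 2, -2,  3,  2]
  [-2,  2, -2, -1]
λ = 1: alg = 4, geom = 3

Step 1 — factor the characteristic polynomial to read off the algebraic multiplicities:
  χ_A(x) = (x - 1)^4

Step 2 — compute geometric multiplicities via the rank-nullity identity g(λ) = n − rank(A − λI):
  rank(A − (1)·I) = 1, so dim ker(A − (1)·I) = n − 1 = 3

Summary:
  λ = 1: algebraic multiplicity = 4, geometric multiplicity = 3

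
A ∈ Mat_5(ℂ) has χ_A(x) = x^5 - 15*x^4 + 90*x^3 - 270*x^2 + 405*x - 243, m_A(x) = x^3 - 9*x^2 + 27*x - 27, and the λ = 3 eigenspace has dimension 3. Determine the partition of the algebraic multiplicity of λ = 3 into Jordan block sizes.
Block sizes for λ = 3: [3, 1, 1]

Step 1 — from the characteristic polynomial, algebraic multiplicity of λ = 3 is 5. From dim ker(A − (3)·I) = 3, there are exactly 3 Jordan blocks for λ = 3.
Step 2 — from the minimal polynomial, the factor (x − 3)^3 tells us the largest block for λ = 3 has size 3.
Step 3 — with total size 5, 3 blocks, and largest block 3, the block sizes (in nonincreasing order) are [3, 1, 1].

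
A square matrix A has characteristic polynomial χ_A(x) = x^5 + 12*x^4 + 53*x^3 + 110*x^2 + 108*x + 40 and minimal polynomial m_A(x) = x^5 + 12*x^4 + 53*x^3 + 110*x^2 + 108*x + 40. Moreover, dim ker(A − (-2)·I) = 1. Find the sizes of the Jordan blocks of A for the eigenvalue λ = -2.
Block sizes for λ = -2: [3]

Step 1 — from the characteristic polynomial, algebraic multiplicity of λ = -2 is 3. From dim ker(A − (-2)·I) = 1, there are exactly 1 Jordan blocks for λ = -2.
Step 2 — from the minimal polynomial, the factor (x + 2)^3 tells us the largest block for λ = -2 has size 3.
Step 3 — with total size 3, 1 blocks, and largest block 3, the block sizes (in nonincreasing order) are [3].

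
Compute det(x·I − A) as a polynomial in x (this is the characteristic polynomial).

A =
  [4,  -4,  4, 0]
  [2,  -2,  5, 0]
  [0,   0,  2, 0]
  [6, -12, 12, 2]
x^4 - 6*x^3 + 12*x^2 - 8*x

Expanding det(x·I − A) (e.g. by cofactor expansion or by noting that A is similar to its Jordan form J, which has the same characteristic polynomial as A) gives
  χ_A(x) = x^4 - 6*x^3 + 12*x^2 - 8*x
which factors as x*(x - 2)^3. The eigenvalues (with algebraic multiplicities) are λ = 0 with multiplicity 1, λ = 2 with multiplicity 3.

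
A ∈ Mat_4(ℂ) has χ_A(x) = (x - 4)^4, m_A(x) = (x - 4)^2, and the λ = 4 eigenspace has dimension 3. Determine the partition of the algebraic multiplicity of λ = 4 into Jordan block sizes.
Block sizes for λ = 4: [2, 1, 1]

Step 1 — from the characteristic polynomial, algebraic multiplicity of λ = 4 is 4. From dim ker(A − (4)·I) = 3, there are exactly 3 Jordan blocks for λ = 4.
Step 2 — from the minimal polynomial, the factor (x − 4)^2 tells us the largest block for λ = 4 has size 2.
Step 3 — with total size 4, 3 blocks, and largest block 2, the block sizes (in nonincreasing order) are [2, 1, 1].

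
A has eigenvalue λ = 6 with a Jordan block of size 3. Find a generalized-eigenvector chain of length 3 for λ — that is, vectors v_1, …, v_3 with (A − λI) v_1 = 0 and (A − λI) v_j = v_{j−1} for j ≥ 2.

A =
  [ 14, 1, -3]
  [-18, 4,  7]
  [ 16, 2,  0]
A Jordan chain for λ = 6 of length 3:
v_1 = (-2, 4, -4)ᵀ
v_2 = (8, -18, 16)ᵀ
v_3 = (1, 0, 0)ᵀ

Let N = A − (6)·I. We want v_3 with N^3 v_3 = 0 but N^2 v_3 ≠ 0; then v_{j-1} := N · v_j for j = 3, …, 2.

Pick v_3 = (1, 0, 0)ᵀ.
Then v_2 = N · v_3 = (8, -18, 16)ᵀ.
Then v_1 = N · v_2 = (-2, 4, -4)ᵀ.

Sanity check: (A − (6)·I) v_1 = (0, 0, 0)ᵀ = 0. ✓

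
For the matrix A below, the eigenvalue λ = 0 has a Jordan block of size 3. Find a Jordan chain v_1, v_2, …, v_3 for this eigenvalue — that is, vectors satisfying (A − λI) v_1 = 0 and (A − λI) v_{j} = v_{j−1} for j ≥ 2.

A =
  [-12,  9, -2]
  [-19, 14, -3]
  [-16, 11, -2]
A Jordan chain for λ = 0 of length 3:
v_1 = (5, 10, 15)ᵀ
v_2 = (-12, -19, -16)ᵀ
v_3 = (1, 0, 0)ᵀ

Let N = A − (0)·I. We want v_3 with N^3 v_3 = 0 but N^2 v_3 ≠ 0; then v_{j-1} := N · v_j for j = 3, …, 2.

Pick v_3 = (1, 0, 0)ᵀ.
Then v_2 = N · v_3 = (-12, -19, -16)ᵀ.
Then v_1 = N · v_2 = (5, 10, 15)ᵀ.

Sanity check: (A − (0)·I) v_1 = (0, 0, 0)ᵀ = 0. ✓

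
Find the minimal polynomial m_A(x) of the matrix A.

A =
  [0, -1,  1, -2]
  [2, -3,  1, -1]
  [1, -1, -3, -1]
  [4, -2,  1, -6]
x^3 + 9*x^2 + 27*x + 27

The characteristic polynomial is χ_A(x) = (x + 3)^4, so the eigenvalues are known. The minimal polynomial is
  m_A(x) = Π_λ (x − λ)^{k_λ}
where k_λ is the size of the *largest* Jordan block for λ (equivalently, the smallest k with (A − λI)^k v = 0 for every generalised eigenvector v of λ).

  λ = -3: largest Jordan block has size 3, contributing (x + 3)^3

So m_A(x) = (x + 3)^3 = x^3 + 9*x^2 + 27*x + 27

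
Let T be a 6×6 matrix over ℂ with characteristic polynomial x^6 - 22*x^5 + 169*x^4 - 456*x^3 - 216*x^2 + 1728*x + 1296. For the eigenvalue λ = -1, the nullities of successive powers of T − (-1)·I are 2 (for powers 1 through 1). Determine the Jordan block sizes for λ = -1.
Block sizes for λ = -1: [1, 1]

From the dimensions of kernels of powers, the number of Jordan blocks of size at least j is d_j − d_{j−1} where d_j = dim ker(N^j) (with d_0 = 0). Computing the differences gives [2].
The number of blocks of size exactly k is (#blocks of size ≥ k) − (#blocks of size ≥ k + 1), so the partition is: 2 block(s) of size 1.
In nonincreasing order the block sizes are [1, 1].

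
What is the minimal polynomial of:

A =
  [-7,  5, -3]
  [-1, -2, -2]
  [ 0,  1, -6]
x^3 + 15*x^2 + 75*x + 125

The characteristic polynomial is χ_A(x) = (x + 5)^3, so the eigenvalues are known. The minimal polynomial is
  m_A(x) = Π_λ (x − λ)^{k_λ}
where k_λ is the size of the *largest* Jordan block for λ (equivalently, the smallest k with (A − λI)^k v = 0 for every generalised eigenvector v of λ).

  λ = -5: largest Jordan block has size 3, contributing (x + 5)^3

So m_A(x) = (x + 5)^3 = x^3 + 15*x^2 + 75*x + 125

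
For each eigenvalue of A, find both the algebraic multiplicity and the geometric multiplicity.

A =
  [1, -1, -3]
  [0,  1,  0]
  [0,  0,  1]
λ = 1: alg = 3, geom = 2

Step 1 — factor the characteristic polynomial to read off the algebraic multiplicities:
  χ_A(x) = (x - 1)^3

Step 2 — compute geometric multiplicities via the rank-nullity identity g(λ) = n − rank(A − λI):
  rank(A − (1)·I) = 1, so dim ker(A − (1)·I) = n − 1 = 2

Summary:
  λ = 1: algebraic multiplicity = 3, geometric multiplicity = 2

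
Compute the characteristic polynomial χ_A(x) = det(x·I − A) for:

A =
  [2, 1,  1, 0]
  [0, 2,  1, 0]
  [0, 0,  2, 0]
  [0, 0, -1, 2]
x^4 - 8*x^3 + 24*x^2 - 32*x + 16

Expanding det(x·I − A) (e.g. by cofactor expansion or by noting that A is similar to its Jordan form J, which has the same characteristic polynomial as A) gives
  χ_A(x) = x^4 - 8*x^3 + 24*x^2 - 32*x + 16
which factors as (x - 2)^4. The eigenvalues (with algebraic multiplicities) are λ = 2 with multiplicity 4.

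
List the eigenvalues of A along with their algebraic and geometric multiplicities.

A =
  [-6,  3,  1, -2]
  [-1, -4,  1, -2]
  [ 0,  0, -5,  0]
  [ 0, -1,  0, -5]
λ = -5: alg = 4, geom = 2

Step 1 — factor the characteristic polynomial to read off the algebraic multiplicities:
  χ_A(x) = (x + 5)^4

Step 2 — compute geometric multiplicities via the rank-nullity identity g(λ) = n − rank(A − λI):
  rank(A − (-5)·I) = 2, so dim ker(A − (-5)·I) = n − 2 = 2

Summary:
  λ = -5: algebraic multiplicity = 4, geometric multiplicity = 2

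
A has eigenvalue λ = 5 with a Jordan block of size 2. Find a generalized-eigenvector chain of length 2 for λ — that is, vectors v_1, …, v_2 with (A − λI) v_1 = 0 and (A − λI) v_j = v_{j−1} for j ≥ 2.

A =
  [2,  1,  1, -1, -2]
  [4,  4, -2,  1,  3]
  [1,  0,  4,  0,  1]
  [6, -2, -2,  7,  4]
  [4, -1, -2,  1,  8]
A Jordan chain for λ = 5 of length 2:
v_1 = (-3, 4, 1, 6, 4)ᵀ
v_2 = (1, 0, 0, 0, 0)ᵀ

Let N = A − (5)·I. We want v_2 with N^2 v_2 = 0 but N^1 v_2 ≠ 0; then v_{j-1} := N · v_j for j = 2, …, 2.

Pick v_2 = (1, 0, 0, 0, 0)ᵀ.
Then v_1 = N · v_2 = (-3, 4, 1, 6, 4)ᵀ.

Sanity check: (A − (5)·I) v_1 = (0, 0, 0, 0, 0)ᵀ = 0. ✓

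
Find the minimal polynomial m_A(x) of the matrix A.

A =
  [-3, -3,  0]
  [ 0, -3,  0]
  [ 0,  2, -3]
x^2 + 6*x + 9

The characteristic polynomial is χ_A(x) = (x + 3)^3, so the eigenvalues are known. The minimal polynomial is
  m_A(x) = Π_λ (x − λ)^{k_λ}
where k_λ is the size of the *largest* Jordan block for λ (equivalently, the smallest k with (A − λI)^k v = 0 for every generalised eigenvector v of λ).

  λ = -3: largest Jordan block has size 2, contributing (x + 3)^2

So m_A(x) = (x + 3)^2 = x^2 + 6*x + 9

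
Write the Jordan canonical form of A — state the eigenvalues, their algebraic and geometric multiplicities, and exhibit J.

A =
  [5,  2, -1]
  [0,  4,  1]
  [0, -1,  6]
J_3(5)

The characteristic polynomial is
  det(x·I − A) = x^3 - 15*x^2 + 75*x - 125 = (x - 5)^3

Eigenvalues and multiplicities (the geometric multiplicity of λ is n − rank(A − λI), which equals the number of Jordan blocks for λ):
  λ = 5: algebraic multiplicity = 3, geometric multiplicity = 1

Determining the block sizes for each eigenvalue:
  λ = 5: one block (gm = 1), so the single block has size am = 3 → block sizes [3]

Assembling the blocks gives a Jordan form
J =
  [5, 1, 0]
  [0, 5, 1]
  [0, 0, 5]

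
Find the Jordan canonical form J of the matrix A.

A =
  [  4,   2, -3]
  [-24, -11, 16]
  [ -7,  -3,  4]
J_3(-1)

The characteristic polynomial is
  det(x·I − A) = x^3 + 3*x^2 + 3*x + 1 = (x + 1)^3

Eigenvalues and multiplicities (the geometric multiplicity of λ is n − rank(A − λI), which equals the number of Jordan blocks for λ):
  λ = -1: algebraic multiplicity = 3, geometric multiplicity = 1

Determining the block sizes for each eigenvalue:
  λ = -1: one block (gm = 1), so the single block has size am = 3 → block sizes [3]

Assembling the blocks gives a Jordan form
J =
  [-1,  1,  0]
  [ 0, -1,  1]
  [ 0,  0, -1]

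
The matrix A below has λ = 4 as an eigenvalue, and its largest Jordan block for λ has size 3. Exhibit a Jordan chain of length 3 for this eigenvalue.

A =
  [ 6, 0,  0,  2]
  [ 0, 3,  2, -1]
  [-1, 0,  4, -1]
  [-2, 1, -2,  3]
A Jordan chain for λ = 4 of length 3:
v_1 = (2, 0, -1, -2)ᵀ
v_2 = (0, -1, 0, 1)ᵀ
v_3 = (0, 1, 0, 0)ᵀ

Let N = A − (4)·I. We want v_3 with N^3 v_3 = 0 but N^2 v_3 ≠ 0; then v_{j-1} := N · v_j for j = 3, …, 2.

Pick v_3 = (0, 1, 0, 0)ᵀ.
Then v_2 = N · v_3 = (0, -1, 0, 1)ᵀ.
Then v_1 = N · v_2 = (2, 0, -1, -2)ᵀ.

Sanity check: (A − (4)·I) v_1 = (0, 0, 0, 0)ᵀ = 0. ✓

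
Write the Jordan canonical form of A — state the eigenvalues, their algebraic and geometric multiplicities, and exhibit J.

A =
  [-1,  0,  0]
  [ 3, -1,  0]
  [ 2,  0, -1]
J_2(-1) ⊕ J_1(-1)

The characteristic polynomial is
  det(x·I − A) = x^3 + 3*x^2 + 3*x + 1 = (x + 1)^3

Eigenvalues and multiplicities (the geometric multiplicity of λ is n − rank(A − λI), which equals the number of Jordan blocks for λ):
  λ = -1: algebraic multiplicity = 3, geometric multiplicity = 2

Determining the block sizes for each eigenvalue:
  λ = -1: 2 blocks summing to 3 forces exactly one block of size 2 and the rest size 1 → block sizes [2, 1]

Assembling the blocks gives a Jordan form
J =
  [-1,  1,  0]
  [ 0, -1,  0]
  [ 0,  0, -1]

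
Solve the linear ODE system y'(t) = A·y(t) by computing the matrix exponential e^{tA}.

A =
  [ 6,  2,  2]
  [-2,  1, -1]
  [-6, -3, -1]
e^{tA} =
  [4*t*exp(2*t) + exp(2*t), 2*t*exp(2*t), 2*t*exp(2*t)]
  [-2*t*exp(2*t), -t*exp(2*t) + exp(2*t), -t*exp(2*t)]
  [-6*t*exp(2*t), -3*t*exp(2*t), -3*t*exp(2*t) + exp(2*t)]

Strategy: write A = P · J · P⁻¹ where J is a Jordan canonical form, so e^{tA} = P · e^{tJ} · P⁻¹, and e^{tJ} can be computed block-by-block.

A has Jordan form
J =
  [2, 1, 0]
  [0, 2, 0]
  [0, 0, 2]
(up to reordering of blocks).

Per-block formulas:
  For a 1×1 block at λ = 2: exp(t · [2]) = [e^(2t)].
  For a 2×2 Jordan block J_2(2): exp(t · J_2(2)) = e^(2t)·(I + t·N), where N is the 2×2 nilpotent shift.

After assembling e^{tJ} and conjugating by P, we get:

e^{tA} =
  [4*t*exp(2*t) + exp(2*t), 2*t*exp(2*t), 2*t*exp(2*t)]
  [-2*t*exp(2*t), -t*exp(2*t) + exp(2*t), -t*exp(2*t)]
  [-6*t*exp(2*t), -3*t*exp(2*t), -3*t*exp(2*t) + exp(2*t)]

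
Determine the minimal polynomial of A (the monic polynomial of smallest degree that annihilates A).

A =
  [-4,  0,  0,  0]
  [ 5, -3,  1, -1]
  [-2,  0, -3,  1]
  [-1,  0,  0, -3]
x^4 + 13*x^3 + 63*x^2 + 135*x + 108

The characteristic polynomial is χ_A(x) = (x + 3)^3*(x + 4), so the eigenvalues are known. The minimal polynomial is
  m_A(x) = Π_λ (x − λ)^{k_λ}
where k_λ is the size of the *largest* Jordan block for λ (equivalently, the smallest k with (A − λI)^k v = 0 for every generalised eigenvector v of λ).

  λ = -4: largest Jordan block has size 1, contributing (x + 4)
  λ = -3: largest Jordan block has size 3, contributing (x + 3)^3

So m_A(x) = (x + 3)^3*(x + 4) = x^4 + 13*x^3 + 63*x^2 + 135*x + 108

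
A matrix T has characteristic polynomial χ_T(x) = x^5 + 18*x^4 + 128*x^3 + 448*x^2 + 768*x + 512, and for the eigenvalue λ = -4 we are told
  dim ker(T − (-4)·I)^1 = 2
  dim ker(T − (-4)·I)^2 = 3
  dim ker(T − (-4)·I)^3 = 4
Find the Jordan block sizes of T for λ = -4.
Block sizes for λ = -4: [3, 1]

From the dimensions of kernels of powers, the number of Jordan blocks of size at least j is d_j − d_{j−1} where d_j = dim ker(N^j) (with d_0 = 0). Computing the differences gives [2, 1, 1].
The number of blocks of size exactly k is (#blocks of size ≥ k) − (#blocks of size ≥ k + 1), so the partition is: 1 block(s) of size 1, 1 block(s) of size 3.
In nonincreasing order the block sizes are [3, 1].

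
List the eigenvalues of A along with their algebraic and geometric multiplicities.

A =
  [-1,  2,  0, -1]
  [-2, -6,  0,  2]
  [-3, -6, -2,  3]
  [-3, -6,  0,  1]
λ = -2: alg = 4, geom = 3

Step 1 — factor the characteristic polynomial to read off the algebraic multiplicities:
  χ_A(x) = (x + 2)^4

Step 2 — compute geometric multiplicities via the rank-nullity identity g(λ) = n − rank(A − λI):
  rank(A − (-2)·I) = 1, so dim ker(A − (-2)·I) = n − 1 = 3

Summary:
  λ = -2: algebraic multiplicity = 4, geometric multiplicity = 3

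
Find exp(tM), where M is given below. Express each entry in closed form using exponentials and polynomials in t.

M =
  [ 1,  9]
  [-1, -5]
e^{tM} =
  [3*t*exp(-2*t) + exp(-2*t), 9*t*exp(-2*t)]
  [-t*exp(-2*t), -3*t*exp(-2*t) + exp(-2*t)]

Strategy: write M = P · J · P⁻¹ where J is a Jordan canonical form, so e^{tM} = P · e^{tJ} · P⁻¹, and e^{tJ} can be computed block-by-block.

M has Jordan form
J =
  [-2,  1]
  [ 0, -2]
(up to reordering of blocks).

Per-block formulas:
  For a 2×2 Jordan block J_2(-2): exp(t · J_2(-2)) = e^(-2t)·(I + t·N), where N is the 2×2 nilpotent shift.

After assembling e^{tJ} and conjugating by P, we get:

e^{tM} =
  [3*t*exp(-2*t) + exp(-2*t), 9*t*exp(-2*t)]
  [-t*exp(-2*t), -3*t*exp(-2*t) + exp(-2*t)]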